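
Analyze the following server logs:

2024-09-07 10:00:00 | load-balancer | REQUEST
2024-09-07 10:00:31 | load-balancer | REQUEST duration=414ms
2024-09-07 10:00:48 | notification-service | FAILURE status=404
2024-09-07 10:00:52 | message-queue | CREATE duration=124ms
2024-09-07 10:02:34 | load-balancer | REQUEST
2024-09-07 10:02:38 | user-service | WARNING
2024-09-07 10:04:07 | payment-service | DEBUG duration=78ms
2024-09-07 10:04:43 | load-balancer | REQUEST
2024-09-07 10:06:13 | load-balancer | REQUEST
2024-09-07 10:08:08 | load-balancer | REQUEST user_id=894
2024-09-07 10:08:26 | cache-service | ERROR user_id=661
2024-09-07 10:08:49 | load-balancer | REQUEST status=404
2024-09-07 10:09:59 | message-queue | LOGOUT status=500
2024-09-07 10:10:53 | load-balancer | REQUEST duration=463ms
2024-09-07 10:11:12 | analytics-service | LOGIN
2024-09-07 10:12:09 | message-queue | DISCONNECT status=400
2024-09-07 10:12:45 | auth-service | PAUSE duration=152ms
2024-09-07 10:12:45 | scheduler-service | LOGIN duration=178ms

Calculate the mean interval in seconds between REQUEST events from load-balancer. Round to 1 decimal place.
93.3

To calculate average interval:

1. Find all REQUEST events for load-balancer in order
2. Calculate time gaps between consecutive events
3. Compute mean of gaps: 653 / 7 = 93.3 seconds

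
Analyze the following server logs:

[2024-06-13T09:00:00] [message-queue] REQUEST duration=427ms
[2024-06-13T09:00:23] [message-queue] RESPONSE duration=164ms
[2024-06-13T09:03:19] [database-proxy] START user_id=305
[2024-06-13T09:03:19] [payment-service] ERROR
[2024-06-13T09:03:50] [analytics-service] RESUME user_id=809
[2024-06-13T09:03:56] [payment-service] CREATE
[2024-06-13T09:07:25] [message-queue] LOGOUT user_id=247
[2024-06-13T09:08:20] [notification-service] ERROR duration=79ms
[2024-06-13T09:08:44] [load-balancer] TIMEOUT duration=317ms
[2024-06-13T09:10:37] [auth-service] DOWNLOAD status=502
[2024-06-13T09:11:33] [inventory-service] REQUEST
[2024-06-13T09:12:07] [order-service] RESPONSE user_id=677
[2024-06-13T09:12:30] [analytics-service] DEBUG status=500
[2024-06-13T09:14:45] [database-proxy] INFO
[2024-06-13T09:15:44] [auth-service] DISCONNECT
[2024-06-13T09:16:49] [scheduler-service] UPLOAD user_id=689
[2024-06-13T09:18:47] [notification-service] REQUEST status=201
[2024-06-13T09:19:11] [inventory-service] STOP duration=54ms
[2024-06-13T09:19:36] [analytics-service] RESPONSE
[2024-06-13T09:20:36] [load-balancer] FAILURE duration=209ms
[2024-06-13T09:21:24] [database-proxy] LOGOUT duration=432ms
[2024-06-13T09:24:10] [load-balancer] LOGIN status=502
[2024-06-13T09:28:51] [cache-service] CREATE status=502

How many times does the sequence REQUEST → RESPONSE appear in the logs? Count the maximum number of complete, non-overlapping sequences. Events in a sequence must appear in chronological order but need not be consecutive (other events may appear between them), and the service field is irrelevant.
3

To count sequences:

1. Look for pattern: REQUEST → RESPONSE
2. Greedily scan the log in chronological order, matching each sequence element in turn (ignoring service)
3. Each time the full pattern completes, increment the count and restart matching from the next event
4. Complete non-overlapping sequences found: 3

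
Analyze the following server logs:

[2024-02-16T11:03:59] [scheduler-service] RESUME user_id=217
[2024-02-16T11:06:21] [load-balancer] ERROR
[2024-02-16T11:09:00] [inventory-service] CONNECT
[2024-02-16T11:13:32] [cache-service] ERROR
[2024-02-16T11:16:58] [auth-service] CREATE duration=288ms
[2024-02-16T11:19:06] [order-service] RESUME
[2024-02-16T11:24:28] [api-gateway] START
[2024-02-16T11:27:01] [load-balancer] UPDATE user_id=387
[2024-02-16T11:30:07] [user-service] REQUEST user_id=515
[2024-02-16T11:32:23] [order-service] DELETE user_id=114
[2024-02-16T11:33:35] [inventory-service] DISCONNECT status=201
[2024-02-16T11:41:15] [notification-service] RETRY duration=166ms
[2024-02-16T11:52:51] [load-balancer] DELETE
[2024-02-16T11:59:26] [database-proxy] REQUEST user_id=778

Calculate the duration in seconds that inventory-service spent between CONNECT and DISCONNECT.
1475

To calculate state duration:

1. Find CONNECT event for inventory-service: 2024-02-16T11:09:00
2. Find DISCONNECT event for inventory-service: 2024-02-16T11:33:35
3. Calculate duration: 2024-02-16T11:33:35 - 2024-02-16T11:09:00 = 1475 seconds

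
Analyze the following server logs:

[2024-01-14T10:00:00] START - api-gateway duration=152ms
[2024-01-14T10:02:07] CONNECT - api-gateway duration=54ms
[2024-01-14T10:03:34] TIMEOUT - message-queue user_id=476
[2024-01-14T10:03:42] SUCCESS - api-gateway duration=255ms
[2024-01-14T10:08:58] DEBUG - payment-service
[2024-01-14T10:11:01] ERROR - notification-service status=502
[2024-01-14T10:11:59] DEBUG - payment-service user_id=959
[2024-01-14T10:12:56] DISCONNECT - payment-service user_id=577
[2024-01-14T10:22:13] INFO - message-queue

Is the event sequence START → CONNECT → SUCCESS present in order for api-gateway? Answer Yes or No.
Yes

To verify sequence order:

1. Find all events in sequence START → CONNECT → SUCCESS for api-gateway
2. Extract their timestamps
3. Check if timestamps are in ascending order
4. Result: Yes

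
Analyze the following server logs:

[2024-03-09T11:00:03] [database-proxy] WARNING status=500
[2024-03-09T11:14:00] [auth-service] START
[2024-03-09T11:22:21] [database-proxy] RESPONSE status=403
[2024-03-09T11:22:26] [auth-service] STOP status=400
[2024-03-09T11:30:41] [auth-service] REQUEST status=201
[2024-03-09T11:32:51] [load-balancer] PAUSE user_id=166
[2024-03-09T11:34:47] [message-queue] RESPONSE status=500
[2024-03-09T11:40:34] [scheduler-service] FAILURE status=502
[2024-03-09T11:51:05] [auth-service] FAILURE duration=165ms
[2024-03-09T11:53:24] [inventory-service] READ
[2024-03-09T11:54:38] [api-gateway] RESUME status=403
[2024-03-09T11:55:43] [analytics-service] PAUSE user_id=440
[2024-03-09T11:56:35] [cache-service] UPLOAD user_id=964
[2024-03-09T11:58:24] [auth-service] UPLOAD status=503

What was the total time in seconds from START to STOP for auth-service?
506

To calculate state duration:

1. Find START event for auth-service: 2024-03-09T11:14:00
2. Find STOP event for auth-service: 2024-03-09T11:22:26
3. Calculate duration: 2024-03-09T11:22:26 - 2024-03-09T11:14:00 = 506 seconds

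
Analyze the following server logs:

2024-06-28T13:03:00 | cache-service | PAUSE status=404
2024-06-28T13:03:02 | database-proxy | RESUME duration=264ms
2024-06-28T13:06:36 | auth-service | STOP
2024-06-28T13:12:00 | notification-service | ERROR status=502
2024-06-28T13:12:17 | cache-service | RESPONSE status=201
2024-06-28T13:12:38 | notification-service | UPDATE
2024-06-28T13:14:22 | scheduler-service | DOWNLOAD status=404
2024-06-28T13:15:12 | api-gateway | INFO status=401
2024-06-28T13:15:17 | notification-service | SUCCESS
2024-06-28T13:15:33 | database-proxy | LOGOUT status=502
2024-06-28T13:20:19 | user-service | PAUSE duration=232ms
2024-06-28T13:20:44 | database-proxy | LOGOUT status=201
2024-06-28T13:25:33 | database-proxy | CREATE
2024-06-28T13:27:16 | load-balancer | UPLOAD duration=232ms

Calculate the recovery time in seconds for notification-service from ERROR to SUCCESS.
197

To calculate recovery time:

1. Find ERROR event for notification-service: 2024-06-28T13:12:00
2. Find next SUCCESS event for notification-service: 2024-06-28T13:15:17
3. Recovery time: 2024-06-28T13:15:17 - 2024-06-28T13:12:00 = 197 seconds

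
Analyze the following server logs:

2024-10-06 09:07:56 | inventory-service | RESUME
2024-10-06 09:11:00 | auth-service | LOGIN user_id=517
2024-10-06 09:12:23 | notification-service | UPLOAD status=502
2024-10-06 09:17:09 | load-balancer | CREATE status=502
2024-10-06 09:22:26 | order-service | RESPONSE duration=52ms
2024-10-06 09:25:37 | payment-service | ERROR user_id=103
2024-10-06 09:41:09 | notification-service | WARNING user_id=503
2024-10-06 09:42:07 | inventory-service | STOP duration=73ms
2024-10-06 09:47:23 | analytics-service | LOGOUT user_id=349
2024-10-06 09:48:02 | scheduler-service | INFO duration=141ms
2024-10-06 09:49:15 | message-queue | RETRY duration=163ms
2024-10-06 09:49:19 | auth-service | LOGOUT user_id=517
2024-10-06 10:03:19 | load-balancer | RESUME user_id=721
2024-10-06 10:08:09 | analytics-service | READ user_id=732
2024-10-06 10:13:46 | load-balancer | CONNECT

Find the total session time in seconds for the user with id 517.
2299

To calculate session duration:

1. Find LOGIN event for user_id=517: 2024-10-06 09:11:00
2. Find LOGOUT event for user_id=517: 2024-10-06 09:49:19
3. Session duration: 2024-10-06 09:49:19 - 2024-10-06 09:11:00 = 2299 seconds (38 minutes)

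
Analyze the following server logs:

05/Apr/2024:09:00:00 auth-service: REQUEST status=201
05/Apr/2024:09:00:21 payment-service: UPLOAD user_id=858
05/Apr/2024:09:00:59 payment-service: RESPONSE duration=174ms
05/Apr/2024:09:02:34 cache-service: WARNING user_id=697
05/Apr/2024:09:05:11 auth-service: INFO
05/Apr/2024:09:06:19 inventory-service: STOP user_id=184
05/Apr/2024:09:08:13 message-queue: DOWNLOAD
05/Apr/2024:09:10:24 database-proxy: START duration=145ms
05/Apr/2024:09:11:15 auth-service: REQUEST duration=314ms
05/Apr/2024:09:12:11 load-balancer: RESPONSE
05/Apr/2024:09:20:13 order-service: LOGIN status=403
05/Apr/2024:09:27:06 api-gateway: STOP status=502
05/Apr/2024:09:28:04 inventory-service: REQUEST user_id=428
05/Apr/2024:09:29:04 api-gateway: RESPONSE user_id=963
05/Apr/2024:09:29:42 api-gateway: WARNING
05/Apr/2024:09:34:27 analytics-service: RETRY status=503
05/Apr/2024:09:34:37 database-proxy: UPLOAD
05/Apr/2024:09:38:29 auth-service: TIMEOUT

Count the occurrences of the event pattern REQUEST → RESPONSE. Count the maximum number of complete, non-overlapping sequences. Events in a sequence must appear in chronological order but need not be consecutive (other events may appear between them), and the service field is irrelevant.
3

To count sequences:

1. Look for pattern: REQUEST → RESPONSE
2. Greedily scan the log in chronological order, matching each sequence element in turn (ignoring service)
3. Each time the full pattern completes, increment the count and restart matching from the next event
4. Complete non-overlapping sequences found: 3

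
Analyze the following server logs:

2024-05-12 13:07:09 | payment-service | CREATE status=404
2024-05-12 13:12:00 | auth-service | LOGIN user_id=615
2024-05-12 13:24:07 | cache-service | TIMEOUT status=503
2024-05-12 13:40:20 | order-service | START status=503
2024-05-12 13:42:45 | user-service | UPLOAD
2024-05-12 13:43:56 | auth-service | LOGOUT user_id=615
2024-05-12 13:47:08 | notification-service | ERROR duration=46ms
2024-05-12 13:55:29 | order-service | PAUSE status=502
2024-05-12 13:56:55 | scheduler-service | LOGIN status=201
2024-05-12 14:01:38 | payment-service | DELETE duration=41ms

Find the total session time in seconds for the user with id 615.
1916

To calculate session duration:

1. Find LOGIN event for user_id=615: 2024-05-12 13:12:00
2. Find LOGOUT event for user_id=615: 2024-05-12 13:43:56
3. Session duration: 2024-05-12 13:43:56 - 2024-05-12 13:12:00 = 1916 seconds (31 minutes)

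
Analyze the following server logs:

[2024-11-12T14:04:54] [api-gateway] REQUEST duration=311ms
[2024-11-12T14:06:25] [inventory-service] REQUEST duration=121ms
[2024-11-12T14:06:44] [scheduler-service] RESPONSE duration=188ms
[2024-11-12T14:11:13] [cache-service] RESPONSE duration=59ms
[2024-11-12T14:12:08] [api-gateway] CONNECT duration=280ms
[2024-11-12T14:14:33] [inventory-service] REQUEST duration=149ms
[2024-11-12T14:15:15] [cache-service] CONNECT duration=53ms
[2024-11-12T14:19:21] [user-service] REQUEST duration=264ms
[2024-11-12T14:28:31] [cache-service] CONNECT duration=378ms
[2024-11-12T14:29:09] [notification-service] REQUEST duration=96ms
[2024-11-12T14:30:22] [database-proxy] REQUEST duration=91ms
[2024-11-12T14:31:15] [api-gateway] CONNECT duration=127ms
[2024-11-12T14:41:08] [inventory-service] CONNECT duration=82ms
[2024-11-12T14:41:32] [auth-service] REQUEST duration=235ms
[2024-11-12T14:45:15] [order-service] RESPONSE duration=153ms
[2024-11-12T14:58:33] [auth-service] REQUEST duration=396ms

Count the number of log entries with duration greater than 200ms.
6

To count timeouts:

1. Threshold: 200ms
2. Extract duration from each log entry
3. Count entries where duration > 200
4. Timeout count: 6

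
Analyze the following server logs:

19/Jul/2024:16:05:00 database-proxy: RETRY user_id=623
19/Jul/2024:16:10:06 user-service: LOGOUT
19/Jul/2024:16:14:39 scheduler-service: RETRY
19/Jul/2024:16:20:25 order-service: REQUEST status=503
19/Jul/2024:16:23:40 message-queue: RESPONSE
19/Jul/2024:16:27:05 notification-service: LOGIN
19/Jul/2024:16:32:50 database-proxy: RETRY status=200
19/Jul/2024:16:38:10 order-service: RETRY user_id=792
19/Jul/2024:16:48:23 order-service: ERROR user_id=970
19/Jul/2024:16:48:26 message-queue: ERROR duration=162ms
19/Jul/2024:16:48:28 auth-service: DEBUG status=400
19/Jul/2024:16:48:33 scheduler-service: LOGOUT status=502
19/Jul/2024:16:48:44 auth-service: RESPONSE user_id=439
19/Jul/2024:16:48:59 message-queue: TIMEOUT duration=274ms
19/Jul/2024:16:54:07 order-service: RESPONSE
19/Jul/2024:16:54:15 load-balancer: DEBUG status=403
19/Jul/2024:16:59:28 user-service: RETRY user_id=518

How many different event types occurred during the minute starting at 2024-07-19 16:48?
5

To count unique event types:

1. Filter events in the minute starting at 2024-07-19 16:48
2. Extract event types from matching entries
3. Count unique types: 5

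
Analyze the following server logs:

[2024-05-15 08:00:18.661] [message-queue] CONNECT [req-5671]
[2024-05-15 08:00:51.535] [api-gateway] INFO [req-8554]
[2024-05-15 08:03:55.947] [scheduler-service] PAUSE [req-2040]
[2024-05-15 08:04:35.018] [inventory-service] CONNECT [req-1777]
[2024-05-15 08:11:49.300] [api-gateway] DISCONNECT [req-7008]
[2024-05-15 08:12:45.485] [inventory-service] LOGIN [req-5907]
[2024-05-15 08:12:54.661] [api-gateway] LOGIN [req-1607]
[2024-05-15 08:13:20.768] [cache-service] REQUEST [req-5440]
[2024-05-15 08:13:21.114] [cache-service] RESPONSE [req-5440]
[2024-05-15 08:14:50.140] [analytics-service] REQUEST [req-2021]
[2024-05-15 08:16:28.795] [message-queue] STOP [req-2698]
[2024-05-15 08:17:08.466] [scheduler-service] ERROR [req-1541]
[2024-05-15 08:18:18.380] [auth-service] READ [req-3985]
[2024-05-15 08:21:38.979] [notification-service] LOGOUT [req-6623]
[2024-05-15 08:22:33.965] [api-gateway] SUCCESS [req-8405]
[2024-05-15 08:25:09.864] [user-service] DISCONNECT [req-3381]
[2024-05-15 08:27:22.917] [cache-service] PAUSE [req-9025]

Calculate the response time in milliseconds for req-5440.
346

To calculate latency:

1. Find REQUEST with id req-5440: 2024-05-15 08:13:20.768
2. Find RESPONSE with id req-5440: 2024-05-15 08:13:21.114
3. Latency: 2024-05-15 08:13:21.114 - 2024-05-15 08:13:20.768 = 346ms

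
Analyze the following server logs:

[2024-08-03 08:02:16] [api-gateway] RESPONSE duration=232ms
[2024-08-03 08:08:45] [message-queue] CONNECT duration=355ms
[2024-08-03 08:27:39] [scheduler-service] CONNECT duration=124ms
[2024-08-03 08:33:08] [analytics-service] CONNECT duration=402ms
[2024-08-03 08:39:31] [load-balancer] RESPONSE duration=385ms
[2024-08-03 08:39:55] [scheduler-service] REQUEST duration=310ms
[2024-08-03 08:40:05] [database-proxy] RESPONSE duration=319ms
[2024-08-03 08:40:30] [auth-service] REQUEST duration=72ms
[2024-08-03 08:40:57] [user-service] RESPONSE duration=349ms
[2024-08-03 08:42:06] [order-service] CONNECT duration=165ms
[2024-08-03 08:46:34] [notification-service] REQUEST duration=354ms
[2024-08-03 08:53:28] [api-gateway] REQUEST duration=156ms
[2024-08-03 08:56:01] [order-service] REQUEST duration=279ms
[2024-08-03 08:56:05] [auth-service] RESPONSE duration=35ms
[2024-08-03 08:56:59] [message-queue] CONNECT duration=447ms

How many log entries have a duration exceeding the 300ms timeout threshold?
8

To count timeouts:

1. Threshold: 300ms
2. Extract duration from each log entry
3. Count entries where duration > 300
4. Timeout count: 8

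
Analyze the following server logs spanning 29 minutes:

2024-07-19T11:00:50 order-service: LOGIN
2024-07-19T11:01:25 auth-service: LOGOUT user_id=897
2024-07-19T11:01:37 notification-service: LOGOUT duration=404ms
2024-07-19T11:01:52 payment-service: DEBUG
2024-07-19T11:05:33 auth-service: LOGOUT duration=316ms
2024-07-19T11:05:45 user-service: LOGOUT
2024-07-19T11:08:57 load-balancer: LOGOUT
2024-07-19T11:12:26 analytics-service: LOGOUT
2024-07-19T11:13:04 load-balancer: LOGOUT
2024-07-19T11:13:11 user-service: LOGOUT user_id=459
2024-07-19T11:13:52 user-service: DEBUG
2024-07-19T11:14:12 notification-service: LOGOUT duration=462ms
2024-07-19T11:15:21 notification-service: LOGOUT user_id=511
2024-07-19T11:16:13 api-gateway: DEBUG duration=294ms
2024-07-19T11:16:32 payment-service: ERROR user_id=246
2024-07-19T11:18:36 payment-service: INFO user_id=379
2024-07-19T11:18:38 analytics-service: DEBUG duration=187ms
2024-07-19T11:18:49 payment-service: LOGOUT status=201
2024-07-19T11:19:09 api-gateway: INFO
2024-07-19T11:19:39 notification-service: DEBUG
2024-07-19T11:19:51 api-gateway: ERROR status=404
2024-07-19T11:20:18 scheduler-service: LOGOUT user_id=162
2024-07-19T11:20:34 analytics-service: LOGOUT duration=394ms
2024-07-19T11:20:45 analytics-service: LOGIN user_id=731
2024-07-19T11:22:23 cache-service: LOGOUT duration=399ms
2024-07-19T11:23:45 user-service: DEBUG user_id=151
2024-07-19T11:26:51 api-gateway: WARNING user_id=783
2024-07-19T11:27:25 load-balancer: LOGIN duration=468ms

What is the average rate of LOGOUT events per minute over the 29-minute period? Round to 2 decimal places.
0.48

To calculate the rate:

1. Count total LOGOUT events: 14
2. Total time period: 29 minutes
3. Rate = 14 / 29 = 0.48 events per minute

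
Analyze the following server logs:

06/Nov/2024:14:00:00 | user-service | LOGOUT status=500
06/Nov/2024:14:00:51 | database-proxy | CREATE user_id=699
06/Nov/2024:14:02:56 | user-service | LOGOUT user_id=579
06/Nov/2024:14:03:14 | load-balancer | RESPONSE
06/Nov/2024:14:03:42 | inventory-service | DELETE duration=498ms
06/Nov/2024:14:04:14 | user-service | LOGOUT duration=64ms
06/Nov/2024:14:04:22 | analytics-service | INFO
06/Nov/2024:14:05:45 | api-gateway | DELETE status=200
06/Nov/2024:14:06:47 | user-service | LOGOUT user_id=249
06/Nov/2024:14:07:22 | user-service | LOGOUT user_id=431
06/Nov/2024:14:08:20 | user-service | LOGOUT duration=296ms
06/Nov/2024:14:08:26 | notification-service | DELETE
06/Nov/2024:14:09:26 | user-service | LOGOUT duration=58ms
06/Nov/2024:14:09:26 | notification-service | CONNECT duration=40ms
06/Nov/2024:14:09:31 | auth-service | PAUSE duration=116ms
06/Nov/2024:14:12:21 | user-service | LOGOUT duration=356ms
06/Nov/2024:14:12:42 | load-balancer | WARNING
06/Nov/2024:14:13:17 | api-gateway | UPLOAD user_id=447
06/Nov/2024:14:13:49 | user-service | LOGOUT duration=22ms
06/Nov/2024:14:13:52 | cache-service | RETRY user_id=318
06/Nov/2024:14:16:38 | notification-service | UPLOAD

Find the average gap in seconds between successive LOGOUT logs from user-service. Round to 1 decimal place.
103.6

To calculate average interval:

1. Find all LOGOUT events for user-service in order
2. Calculate time gaps between consecutive events
3. Compute mean of gaps: 829 / 8 = 103.6 seconds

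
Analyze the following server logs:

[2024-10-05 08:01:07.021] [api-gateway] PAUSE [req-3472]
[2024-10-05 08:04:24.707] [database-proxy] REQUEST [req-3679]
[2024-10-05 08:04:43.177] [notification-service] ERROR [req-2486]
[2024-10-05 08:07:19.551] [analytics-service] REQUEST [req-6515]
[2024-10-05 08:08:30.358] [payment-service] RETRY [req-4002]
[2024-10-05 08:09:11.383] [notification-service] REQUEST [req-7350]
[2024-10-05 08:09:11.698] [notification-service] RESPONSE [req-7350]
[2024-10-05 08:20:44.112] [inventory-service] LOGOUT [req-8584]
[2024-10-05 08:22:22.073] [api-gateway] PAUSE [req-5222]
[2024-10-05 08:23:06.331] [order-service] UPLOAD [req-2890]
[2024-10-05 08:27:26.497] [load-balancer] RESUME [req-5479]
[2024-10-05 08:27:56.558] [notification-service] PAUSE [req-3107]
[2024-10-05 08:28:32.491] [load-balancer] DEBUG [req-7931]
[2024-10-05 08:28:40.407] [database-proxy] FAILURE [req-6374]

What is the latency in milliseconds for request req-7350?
315

To calculate latency:

1. Find REQUEST with id req-7350: 2024-10-05 08:09:11.383
2. Find RESPONSE with id req-7350: 2024-10-05 08:09:11.698
3. Latency: 2024-10-05 08:09:11.698 - 2024-10-05 08:09:11.383 = 315ms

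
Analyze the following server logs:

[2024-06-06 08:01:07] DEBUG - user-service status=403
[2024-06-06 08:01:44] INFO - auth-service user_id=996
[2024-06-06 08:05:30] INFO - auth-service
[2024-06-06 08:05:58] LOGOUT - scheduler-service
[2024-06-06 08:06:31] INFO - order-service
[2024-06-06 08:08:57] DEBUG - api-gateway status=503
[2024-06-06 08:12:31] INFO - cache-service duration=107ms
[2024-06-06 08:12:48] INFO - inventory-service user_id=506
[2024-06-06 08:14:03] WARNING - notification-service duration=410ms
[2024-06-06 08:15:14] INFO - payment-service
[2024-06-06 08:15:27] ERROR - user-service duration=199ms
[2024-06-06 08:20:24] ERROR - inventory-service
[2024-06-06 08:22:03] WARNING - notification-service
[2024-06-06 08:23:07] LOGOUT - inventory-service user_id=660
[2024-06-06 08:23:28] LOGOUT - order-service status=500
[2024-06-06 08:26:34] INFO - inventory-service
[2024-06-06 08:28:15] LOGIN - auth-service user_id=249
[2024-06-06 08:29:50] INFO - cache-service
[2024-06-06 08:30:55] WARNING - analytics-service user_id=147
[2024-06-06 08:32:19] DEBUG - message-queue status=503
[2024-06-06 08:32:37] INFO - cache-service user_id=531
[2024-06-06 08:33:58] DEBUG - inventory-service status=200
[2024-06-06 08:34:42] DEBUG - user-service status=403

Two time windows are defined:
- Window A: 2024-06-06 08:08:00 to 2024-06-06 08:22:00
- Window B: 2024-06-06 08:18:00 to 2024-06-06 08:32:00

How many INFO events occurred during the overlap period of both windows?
0

To find overlap events:

1. Window A: 2024-06-06 08:08:00 to 2024-06-06 08:22:00
2. Window B: 2024-06-06 08:18:00 to 2024-06-06 08:32:00
3. Overlap period: 2024-06-06 08:18:00 to 2024-06-06 08:22:00
4. Count INFO events in overlap: 0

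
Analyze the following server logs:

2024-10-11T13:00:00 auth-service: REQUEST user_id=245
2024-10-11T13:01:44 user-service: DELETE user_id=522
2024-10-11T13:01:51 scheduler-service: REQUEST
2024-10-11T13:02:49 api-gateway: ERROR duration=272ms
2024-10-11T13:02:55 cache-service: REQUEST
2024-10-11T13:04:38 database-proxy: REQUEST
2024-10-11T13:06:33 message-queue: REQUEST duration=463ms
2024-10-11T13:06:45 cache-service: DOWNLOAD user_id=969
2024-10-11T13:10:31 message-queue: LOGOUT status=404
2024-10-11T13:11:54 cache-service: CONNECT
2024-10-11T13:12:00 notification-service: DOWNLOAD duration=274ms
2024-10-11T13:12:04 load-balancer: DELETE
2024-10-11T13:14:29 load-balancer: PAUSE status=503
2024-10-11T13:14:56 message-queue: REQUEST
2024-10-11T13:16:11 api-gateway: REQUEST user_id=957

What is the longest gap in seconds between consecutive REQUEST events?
503

To find the longest gap:

1. Extract all REQUEST events in chronological order
2. Calculate time differences between consecutive events
3. Find the maximum difference
4. Longest gap: 503 seconds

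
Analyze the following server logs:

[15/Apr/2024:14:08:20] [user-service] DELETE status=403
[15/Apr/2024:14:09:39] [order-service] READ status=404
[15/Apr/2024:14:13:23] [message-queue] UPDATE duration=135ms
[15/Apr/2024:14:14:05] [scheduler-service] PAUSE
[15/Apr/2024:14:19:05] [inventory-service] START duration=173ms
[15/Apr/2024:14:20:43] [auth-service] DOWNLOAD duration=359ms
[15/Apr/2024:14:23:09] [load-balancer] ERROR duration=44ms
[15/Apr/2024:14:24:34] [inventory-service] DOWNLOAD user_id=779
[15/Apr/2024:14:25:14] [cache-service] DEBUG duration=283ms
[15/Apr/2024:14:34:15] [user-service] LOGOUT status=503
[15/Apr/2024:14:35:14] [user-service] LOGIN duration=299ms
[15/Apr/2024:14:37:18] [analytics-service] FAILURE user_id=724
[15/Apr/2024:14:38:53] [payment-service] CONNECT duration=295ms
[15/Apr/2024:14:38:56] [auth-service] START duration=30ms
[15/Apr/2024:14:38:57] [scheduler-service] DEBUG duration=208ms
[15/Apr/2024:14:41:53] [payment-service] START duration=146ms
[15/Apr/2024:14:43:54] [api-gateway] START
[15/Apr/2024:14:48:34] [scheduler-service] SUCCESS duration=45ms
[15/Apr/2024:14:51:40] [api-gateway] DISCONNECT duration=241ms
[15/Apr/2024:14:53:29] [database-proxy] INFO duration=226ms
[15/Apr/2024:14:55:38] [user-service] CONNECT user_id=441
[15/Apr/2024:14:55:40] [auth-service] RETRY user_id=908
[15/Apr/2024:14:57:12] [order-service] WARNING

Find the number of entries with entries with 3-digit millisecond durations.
10

To find matching entries:

1. Pattern to match: entries with 3-digit millisecond durations
2. Scan each log entry for the pattern
3. Count matches: 10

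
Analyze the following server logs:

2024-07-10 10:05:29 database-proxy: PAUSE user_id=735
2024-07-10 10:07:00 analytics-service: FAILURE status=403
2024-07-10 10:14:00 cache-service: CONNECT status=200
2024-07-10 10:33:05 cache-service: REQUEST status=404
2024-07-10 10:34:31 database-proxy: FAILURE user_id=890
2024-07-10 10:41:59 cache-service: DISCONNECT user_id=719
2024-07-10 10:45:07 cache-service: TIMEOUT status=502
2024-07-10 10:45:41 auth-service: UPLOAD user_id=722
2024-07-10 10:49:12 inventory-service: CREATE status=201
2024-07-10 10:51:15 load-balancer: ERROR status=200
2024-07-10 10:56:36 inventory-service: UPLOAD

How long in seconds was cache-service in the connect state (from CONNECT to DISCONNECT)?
1679

To calculate state duration:

1. Find CONNECT event for cache-service: 2024-07-10 10:14:00
2. Find DISCONNECT event for cache-service: 2024-07-10 10:41:59
3. Calculate duration: 2024-07-10 10:41:59 - 2024-07-10 10:14:00 = 1679 seconds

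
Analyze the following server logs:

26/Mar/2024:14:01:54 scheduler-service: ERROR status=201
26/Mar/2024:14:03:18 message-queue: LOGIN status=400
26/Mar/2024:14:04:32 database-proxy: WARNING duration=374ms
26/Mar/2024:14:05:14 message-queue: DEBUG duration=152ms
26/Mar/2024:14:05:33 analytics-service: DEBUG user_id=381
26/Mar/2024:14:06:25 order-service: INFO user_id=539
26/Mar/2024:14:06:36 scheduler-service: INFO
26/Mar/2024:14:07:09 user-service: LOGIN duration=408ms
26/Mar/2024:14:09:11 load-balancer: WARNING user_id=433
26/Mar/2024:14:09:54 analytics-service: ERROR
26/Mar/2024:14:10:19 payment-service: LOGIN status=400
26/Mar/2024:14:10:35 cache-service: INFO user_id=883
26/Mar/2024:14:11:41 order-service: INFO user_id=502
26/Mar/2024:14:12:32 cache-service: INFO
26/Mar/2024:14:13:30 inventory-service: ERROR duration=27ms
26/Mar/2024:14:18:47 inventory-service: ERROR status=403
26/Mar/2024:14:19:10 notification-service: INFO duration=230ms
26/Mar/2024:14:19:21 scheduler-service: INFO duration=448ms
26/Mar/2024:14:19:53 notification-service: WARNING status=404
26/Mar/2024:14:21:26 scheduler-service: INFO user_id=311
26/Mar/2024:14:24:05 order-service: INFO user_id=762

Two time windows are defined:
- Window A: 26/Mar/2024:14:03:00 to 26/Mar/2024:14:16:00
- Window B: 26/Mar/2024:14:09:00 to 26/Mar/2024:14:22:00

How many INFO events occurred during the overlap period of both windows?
3

To find overlap events:

1. Window A: 26/Mar/2024:14:03:00 to 26/Mar/2024:14:16:00
2. Window B: 26/Mar/2024:14:09:00 to 26/Mar/2024:14:22:00
3. Overlap period: 26/Mar/2024:14:09:00 to 26/Mar/2024:14:16:00
4. Count INFO events in overlap: 3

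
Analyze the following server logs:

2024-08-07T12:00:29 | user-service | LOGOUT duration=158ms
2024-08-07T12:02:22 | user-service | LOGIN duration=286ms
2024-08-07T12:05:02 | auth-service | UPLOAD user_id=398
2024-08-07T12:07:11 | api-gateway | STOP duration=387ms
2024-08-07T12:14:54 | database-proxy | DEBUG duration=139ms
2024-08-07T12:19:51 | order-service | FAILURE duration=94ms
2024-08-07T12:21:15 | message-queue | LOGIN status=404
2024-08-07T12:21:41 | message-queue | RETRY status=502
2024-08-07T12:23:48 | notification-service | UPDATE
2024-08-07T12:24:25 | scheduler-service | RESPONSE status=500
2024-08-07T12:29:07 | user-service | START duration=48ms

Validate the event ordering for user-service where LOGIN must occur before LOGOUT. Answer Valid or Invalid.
Invalid

To validate ordering:

1. Required order: LOGIN → LOGOUT
2. Rule: LOGIN must occur before LOGOUT
3. Check actual order of events for user-service
4. Result: Invalid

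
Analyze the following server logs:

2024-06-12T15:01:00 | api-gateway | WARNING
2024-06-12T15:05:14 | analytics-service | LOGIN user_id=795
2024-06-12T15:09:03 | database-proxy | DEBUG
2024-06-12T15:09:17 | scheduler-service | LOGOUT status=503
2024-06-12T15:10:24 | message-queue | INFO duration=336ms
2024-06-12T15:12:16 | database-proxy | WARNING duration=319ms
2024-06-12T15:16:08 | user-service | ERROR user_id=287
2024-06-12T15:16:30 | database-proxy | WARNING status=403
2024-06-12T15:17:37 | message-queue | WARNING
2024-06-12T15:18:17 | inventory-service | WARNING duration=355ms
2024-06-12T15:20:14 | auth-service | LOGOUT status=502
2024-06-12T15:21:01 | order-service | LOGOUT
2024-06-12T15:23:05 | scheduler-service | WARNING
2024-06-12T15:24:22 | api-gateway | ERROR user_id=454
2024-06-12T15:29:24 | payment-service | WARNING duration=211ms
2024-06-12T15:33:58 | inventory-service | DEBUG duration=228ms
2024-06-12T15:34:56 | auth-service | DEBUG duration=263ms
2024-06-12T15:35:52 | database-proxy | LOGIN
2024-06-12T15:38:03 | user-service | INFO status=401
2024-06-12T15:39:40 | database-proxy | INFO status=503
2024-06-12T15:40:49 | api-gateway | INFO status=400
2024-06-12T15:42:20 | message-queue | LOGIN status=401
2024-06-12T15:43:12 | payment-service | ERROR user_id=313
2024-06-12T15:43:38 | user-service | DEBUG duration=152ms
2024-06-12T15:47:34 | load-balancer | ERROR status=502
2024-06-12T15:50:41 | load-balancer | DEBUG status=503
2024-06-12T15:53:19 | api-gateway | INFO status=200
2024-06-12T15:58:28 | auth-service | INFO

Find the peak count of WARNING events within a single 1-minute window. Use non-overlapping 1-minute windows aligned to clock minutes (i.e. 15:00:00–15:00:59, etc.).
1

To find the burst window:

1. Divide the log period into non-overlapping 1-minute windows starting at 15:00
2. Count WARNING events in each window
3. Find the window with maximum count
4. Maximum events in a window: 1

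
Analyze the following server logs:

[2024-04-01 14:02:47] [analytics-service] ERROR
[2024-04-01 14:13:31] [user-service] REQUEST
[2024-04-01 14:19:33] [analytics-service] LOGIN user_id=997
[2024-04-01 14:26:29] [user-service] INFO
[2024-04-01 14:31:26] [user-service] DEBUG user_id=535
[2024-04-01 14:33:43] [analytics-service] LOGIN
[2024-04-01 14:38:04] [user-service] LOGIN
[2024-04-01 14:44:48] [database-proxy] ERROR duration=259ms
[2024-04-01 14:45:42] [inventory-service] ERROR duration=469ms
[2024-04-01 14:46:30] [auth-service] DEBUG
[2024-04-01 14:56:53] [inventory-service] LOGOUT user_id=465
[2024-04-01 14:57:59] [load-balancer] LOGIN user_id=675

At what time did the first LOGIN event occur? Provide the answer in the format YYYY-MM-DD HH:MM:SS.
2024-04-01 14:19:33

To find the first event:

1. Filter for all LOGIN events
2. Sort by timestamp
3. Select the first one
4. Timestamp: 2024-04-01 14:19:33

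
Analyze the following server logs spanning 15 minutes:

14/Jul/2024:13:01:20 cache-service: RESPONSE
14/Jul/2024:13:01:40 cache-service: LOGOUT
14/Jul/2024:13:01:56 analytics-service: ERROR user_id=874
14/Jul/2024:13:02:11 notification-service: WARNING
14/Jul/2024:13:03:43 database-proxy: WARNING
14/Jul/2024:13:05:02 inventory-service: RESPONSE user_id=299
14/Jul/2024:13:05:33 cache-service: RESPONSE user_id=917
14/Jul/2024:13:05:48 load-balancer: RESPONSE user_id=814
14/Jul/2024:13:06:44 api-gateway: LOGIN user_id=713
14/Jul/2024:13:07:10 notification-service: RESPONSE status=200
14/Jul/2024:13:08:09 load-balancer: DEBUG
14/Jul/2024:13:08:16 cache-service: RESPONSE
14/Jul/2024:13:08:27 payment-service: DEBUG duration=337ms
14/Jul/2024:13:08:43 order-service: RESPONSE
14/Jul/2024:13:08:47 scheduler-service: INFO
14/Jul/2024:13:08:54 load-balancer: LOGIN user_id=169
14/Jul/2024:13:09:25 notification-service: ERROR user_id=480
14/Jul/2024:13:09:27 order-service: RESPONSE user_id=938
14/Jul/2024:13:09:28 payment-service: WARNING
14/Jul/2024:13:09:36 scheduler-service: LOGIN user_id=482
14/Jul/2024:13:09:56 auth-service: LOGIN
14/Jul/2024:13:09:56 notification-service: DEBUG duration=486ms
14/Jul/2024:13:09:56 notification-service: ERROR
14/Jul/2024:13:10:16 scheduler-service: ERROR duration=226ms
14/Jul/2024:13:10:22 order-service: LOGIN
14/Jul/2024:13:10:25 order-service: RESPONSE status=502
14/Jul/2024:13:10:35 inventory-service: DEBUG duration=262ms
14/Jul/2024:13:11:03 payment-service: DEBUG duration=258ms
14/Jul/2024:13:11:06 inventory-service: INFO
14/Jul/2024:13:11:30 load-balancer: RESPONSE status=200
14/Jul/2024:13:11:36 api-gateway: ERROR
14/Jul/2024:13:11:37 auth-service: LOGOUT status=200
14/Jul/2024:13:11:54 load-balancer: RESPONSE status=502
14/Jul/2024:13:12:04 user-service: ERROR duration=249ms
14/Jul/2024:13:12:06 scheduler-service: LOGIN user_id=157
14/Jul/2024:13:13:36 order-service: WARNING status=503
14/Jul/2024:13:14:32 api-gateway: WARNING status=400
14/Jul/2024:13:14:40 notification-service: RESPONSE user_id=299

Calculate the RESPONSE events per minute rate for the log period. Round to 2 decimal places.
0.8

To calculate the rate:

1. Count total RESPONSE events: 12
2. Total time period: 15 minutes
3. Rate = 12 / 15 = 0.8 events per minute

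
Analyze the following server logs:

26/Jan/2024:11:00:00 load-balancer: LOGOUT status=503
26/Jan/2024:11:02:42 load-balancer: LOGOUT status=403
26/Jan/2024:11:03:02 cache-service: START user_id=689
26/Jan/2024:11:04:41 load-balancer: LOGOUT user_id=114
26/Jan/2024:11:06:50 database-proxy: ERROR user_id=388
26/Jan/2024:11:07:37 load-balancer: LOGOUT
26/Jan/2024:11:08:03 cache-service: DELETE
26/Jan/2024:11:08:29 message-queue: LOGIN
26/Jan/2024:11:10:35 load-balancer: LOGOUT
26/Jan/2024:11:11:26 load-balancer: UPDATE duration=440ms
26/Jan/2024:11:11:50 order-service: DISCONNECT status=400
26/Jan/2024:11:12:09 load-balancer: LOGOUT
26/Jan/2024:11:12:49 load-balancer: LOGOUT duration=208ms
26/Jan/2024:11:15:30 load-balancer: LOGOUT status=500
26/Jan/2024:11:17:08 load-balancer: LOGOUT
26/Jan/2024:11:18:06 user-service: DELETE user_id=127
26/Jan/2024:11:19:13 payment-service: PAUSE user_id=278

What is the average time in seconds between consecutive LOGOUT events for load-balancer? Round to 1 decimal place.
128.5

To calculate average interval:

1. Find all LOGOUT events for load-balancer in order
2. Calculate time gaps between consecutive events
3. Compute mean of gaps: 1028 / 8 = 128.5 seconds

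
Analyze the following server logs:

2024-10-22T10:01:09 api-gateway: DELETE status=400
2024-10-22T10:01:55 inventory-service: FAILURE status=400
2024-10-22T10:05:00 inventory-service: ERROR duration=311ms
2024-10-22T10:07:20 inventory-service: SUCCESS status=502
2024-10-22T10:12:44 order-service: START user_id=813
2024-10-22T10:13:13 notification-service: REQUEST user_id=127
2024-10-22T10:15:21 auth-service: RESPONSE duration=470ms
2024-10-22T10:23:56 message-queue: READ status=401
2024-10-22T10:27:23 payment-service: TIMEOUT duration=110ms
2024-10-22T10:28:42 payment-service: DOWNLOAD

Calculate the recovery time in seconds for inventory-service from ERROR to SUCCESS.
140

To calculate recovery time:

1. Find ERROR event for inventory-service: 2024-10-22T10:05:00
2. Find next SUCCESS event for inventory-service: 2024-10-22T10:07:20
3. Recovery time: 2024-10-22T10:07:20 - 2024-10-22T10:05:00 = 140 seconds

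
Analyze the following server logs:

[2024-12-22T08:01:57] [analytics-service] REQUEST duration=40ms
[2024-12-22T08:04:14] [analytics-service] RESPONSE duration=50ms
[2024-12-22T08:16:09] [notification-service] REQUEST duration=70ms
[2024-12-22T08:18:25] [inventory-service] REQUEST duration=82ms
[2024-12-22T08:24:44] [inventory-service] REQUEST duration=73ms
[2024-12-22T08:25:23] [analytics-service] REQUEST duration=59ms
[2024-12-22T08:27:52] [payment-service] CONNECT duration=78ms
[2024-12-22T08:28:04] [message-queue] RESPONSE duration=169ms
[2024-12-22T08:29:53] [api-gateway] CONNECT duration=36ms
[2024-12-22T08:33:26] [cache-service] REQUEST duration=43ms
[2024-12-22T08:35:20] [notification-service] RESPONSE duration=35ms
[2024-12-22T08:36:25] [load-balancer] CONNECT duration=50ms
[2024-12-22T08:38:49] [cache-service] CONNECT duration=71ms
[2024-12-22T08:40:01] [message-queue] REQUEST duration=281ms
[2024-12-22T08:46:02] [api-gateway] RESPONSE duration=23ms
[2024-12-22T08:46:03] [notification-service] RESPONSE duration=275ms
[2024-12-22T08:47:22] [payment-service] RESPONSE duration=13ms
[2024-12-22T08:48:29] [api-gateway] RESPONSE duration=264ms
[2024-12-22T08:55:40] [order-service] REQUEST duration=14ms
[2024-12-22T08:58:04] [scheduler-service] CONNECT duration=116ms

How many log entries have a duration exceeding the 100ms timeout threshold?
5

To count timeouts:

1. Threshold: 100ms
2. Extract duration from each log entry
3. Count entries where duration > 100
4. Timeout count: 5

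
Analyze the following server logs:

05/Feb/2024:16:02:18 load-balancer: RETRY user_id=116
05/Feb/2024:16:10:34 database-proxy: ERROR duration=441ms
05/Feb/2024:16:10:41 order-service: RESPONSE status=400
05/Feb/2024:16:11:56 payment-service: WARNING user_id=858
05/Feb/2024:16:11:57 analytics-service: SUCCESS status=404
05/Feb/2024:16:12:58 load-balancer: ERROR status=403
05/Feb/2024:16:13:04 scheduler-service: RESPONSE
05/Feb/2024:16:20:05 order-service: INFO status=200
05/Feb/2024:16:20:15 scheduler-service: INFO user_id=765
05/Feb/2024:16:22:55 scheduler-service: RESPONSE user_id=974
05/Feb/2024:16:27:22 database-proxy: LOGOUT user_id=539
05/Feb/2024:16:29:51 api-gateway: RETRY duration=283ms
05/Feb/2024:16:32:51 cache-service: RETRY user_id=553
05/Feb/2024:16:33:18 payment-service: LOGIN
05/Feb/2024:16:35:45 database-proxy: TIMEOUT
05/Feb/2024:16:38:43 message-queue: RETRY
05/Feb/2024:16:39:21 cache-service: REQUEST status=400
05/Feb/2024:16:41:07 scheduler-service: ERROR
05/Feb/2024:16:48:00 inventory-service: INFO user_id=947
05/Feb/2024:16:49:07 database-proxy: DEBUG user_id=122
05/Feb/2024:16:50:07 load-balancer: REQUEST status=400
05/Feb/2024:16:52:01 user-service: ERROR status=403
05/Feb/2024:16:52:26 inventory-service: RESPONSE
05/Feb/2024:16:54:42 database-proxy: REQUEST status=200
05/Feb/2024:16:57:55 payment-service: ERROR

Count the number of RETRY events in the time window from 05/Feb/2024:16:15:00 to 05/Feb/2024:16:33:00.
2

To count events in the time window:

1. Window boundaries: 05/Feb/2024:16:15:00 to 05/Feb/2024:16:33:00
2. Filter for RETRY events within this window
3. Count matching events: 2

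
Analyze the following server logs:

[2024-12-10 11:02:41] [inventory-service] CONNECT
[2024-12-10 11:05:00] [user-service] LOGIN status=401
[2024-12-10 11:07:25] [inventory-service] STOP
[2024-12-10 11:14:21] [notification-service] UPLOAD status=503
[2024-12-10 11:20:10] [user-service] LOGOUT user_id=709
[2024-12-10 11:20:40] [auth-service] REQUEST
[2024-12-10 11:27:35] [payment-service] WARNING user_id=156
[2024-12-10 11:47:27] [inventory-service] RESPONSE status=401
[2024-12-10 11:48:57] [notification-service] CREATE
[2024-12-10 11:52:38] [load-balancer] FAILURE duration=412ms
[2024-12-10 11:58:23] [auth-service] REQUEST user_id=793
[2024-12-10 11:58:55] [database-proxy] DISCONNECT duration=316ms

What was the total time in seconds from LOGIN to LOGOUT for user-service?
910

To calculate state duration:

1. Find LOGIN event for user-service: 2024-12-10 11:05:00
2. Find LOGOUT event for user-service: 2024-12-10 11:20:10
3. Calculate duration: 2024-12-10 11:20:10 - 2024-12-10 11:05:00 = 910 seconds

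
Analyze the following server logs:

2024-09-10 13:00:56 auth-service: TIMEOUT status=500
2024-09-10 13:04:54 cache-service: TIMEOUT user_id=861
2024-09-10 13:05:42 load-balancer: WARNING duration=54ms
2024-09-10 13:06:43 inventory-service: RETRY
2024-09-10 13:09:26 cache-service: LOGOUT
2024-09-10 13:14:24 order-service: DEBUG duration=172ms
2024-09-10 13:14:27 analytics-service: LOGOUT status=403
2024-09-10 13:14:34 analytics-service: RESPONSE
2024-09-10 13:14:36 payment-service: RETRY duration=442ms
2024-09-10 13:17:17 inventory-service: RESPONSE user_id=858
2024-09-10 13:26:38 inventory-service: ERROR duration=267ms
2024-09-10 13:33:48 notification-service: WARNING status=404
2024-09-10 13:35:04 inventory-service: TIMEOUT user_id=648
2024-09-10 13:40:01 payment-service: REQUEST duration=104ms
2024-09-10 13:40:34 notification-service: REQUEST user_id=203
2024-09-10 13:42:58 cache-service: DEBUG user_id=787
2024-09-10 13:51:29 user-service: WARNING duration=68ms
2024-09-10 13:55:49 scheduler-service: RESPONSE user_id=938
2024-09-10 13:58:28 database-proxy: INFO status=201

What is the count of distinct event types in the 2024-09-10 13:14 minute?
4

To count unique event types:

1. Filter events in the minute starting at 2024-09-10 13:14
2. Extract event types from matching entries
3. Count unique types: 4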